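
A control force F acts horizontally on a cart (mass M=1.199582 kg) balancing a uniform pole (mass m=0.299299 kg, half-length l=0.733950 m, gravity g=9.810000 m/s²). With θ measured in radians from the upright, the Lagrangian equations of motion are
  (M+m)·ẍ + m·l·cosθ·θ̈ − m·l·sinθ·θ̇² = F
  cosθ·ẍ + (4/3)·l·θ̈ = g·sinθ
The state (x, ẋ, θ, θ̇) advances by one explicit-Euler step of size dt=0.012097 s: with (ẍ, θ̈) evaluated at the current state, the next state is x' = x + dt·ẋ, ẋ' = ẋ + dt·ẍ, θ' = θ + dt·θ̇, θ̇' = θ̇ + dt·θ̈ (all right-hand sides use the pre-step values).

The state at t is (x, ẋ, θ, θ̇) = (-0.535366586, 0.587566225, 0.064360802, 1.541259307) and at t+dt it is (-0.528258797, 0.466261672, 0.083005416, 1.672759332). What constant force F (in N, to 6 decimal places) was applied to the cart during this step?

ẍ = (ẋ'−ẋ)/dt = (0.466261672−0.587566225)/0.012097 = -10.027656
θ̈ = (θ̇'−θ̇)/dt = (1.672759332−1.541259307)/0.012097 = 10.870466
sinθ=0.064316, cosθ=0.997930
F = (M+m)·ẍ + m·l·cosθ·θ̈ − m·l·sinθ·θ̇² = -15.030263 + 2.382977 − 0.033562 = -12.680848

F = -12.680848 N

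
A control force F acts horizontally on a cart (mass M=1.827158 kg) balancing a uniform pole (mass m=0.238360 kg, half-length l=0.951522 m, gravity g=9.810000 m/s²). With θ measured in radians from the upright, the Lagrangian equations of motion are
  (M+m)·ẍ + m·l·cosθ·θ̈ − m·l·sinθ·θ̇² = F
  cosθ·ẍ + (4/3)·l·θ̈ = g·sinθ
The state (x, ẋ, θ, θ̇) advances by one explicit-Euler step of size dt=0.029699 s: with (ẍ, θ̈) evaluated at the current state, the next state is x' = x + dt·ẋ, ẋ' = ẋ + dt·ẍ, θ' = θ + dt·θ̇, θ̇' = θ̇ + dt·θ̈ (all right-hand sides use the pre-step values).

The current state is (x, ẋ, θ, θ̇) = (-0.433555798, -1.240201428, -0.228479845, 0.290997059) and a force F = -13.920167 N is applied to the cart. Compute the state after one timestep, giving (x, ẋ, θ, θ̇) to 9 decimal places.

sinθ=-0.226497137, cosθ=0.974011831
temp = (F + m·l·θ̇²·sinθ)/(M+m) = (-13.920167 + -0.004350029)/2.065518 = -6.741416453
θ̈ = (g·sinθ − cosθ·temp)/(l·(4/3 − m·cos²θ/(M+m))) = 3.730522588
ẍ = temp − m·l·θ̈·cosθ/(M+m) = -7.140401971
Euler: x'=-0.433555798+0.029699·-1.240201428=-0.470388540, ẋ'=-1.240201428+0.029699·-7.140401971=-1.452264226
       θ'=-0.228479845+0.029699·0.290997059=-0.219837523, θ̇'=0.290997059+0.029699·3.730522588=0.401789849

(-0.470388540, -1.452264226, -0.219837523, 0.401789849)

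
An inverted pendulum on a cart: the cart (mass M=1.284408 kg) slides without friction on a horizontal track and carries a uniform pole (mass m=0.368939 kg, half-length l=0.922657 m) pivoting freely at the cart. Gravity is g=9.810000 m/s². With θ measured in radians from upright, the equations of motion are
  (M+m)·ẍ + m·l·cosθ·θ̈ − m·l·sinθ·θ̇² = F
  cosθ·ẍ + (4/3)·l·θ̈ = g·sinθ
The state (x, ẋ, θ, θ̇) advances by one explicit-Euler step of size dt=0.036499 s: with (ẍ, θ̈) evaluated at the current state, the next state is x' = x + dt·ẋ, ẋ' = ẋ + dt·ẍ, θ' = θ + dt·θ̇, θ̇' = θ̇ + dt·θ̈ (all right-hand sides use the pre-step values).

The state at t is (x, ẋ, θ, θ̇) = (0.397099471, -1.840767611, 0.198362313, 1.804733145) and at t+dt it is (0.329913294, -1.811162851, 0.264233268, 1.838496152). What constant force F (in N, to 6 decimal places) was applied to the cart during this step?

F = 1.431273 N

ẍ = (ẋ'−ẋ)/dt = (-1.811162851−-1.840767611)/0.036499 = 0.811112
θ̈ = (θ̇'−θ̇)/dt = (1.838496152−1.804733145)/0.036499 = 0.925039
sinθ=0.197064, cosθ=0.980391
F = (M+m)·ẍ + m·l·cosθ·θ̈ − m·l·sinθ·θ̇² = 1.341049 + 0.308712 − 0.218488 = 1.431273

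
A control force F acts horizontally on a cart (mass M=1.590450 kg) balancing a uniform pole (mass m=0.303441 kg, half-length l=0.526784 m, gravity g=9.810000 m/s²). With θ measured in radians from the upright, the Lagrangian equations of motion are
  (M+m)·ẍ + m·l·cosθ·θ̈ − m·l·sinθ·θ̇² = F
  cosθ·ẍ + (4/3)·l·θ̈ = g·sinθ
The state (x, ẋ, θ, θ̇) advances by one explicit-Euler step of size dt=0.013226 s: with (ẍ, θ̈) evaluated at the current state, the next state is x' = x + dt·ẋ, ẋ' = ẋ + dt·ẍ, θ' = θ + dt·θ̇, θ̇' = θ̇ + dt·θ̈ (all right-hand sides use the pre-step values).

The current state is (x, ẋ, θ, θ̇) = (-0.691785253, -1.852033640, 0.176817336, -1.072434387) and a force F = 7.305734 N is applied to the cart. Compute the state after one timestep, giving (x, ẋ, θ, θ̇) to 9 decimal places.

(-0.716280250, -1.797089760, 0.162633319, -1.116947482)

sinθ=0.175897428, cosθ=0.984408500
temp = (F + m·l·θ̇²·sinθ)/(M+m) = (7.305734 + 0.032337600)/1.893891 = 3.874600809
θ̈ = (g·sinθ − cosθ·temp)/(l·(4/3 − m·cos²θ/(M+m))) = -3.365574989
ẍ = temp − m·l·θ̈·cosθ/(M+m) = 4.154232560
Euler: x'=-0.691785253+0.013226·-1.852033640=-0.716280250, ẋ'=-1.852033640+0.013226·4.154232560=-1.797089760
       θ'=0.176817336+0.013226·-1.072434387=0.162633319, θ̇'=-1.072434387+0.013226·-3.365574989=-1.116947482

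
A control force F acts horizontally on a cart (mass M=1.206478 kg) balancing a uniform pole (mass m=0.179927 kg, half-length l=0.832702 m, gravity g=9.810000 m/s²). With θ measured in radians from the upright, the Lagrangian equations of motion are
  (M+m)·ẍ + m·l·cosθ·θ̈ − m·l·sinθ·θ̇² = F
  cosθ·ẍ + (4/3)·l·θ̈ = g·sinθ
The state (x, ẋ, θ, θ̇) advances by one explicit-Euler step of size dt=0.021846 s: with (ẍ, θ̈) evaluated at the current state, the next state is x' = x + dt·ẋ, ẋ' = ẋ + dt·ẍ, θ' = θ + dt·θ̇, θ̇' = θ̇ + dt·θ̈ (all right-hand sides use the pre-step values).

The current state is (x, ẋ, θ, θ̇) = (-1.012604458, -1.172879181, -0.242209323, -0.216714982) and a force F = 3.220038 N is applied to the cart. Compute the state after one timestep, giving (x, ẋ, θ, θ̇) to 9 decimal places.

sinθ=-0.239848044, cosθ=0.970810443
temp = (F + m·l·θ̇²·sinθ)/(M+m) = (3.220038 + -0.001687718)/1.386405 = 2.321363730
θ̈ = (g·sinθ − cosθ·temp)/(l·(4/3 − m·cos²θ/(M+m))) = -4.568057401
ẍ = temp − m·l·θ̈·cosθ/(M+m) = 2.800613399
Euler: x'=-1.012604458+0.021846·-1.172879181=-1.038227177, ẋ'=-1.172879181+0.021846·2.800613399=-1.111696981
       θ'=-0.242209323+0.021846·-0.216714982=-0.246943678, θ̇'=-0.216714982+0.021846·-4.568057401=-0.316508764

(-1.038227177, -1.111696981, -0.246943678, -0.316508764)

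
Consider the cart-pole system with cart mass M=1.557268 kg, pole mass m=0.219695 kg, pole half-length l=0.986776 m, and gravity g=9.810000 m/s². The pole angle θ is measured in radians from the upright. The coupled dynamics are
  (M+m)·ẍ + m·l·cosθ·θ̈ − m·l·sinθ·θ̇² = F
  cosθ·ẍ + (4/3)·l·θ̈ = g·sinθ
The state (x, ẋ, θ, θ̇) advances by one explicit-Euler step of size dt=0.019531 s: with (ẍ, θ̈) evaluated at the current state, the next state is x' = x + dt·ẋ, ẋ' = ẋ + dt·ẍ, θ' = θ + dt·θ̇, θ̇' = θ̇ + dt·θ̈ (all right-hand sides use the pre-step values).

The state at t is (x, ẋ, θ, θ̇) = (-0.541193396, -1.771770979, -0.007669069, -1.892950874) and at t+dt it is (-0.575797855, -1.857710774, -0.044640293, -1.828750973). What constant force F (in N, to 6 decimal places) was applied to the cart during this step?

ẍ = (ẋ'−ẋ)/dt = (-1.857710774−-1.771770979)/0.019531 = -4.400174
θ̈ = (θ̇'−θ̇)/dt = (-1.828750973−-1.892950874)/0.019531 = 3.287077
sinθ=-0.007669, cosθ=0.999971
F = (M+m)·ẍ + m·l·cosθ·θ̈ − m·l·sinθ·θ̇² = -7.818946 + 0.712584 − -0.005957 = -7.100405

F = -7.100405 N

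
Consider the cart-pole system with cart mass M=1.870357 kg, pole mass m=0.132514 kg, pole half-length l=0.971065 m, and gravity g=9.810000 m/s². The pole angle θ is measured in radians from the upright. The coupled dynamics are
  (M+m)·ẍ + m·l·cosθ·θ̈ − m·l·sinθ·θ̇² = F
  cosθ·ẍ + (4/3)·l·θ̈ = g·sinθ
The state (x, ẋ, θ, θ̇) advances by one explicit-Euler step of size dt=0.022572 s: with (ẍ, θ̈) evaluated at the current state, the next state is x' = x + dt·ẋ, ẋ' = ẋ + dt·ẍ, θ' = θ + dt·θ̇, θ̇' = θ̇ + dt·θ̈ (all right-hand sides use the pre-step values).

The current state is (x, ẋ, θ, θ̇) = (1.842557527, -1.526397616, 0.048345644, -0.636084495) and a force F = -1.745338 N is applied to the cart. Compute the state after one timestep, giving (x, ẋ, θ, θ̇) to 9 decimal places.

(1.808103680, -1.547619915, 0.033987945, -0.611447700)

sinθ=0.048326813, cosθ=0.998831577
temp = (F + m·l·θ̇²·sinθ)/(M+m) = (-1.745338 + 0.002516100)/2.002871 = -0.870161833
θ̈ = (g·sinθ − cosθ·temp)/(l·(4/3 − m·cos²θ/(M+m))) = 1.091475944
ẍ = temp − m·l·θ̈·cosθ/(M+m) = -0.940204636
Euler: x'=1.842557527+0.022572·-1.526397616=1.808103680, ẋ'=-1.526397616+0.022572·-0.940204636=-1.547619915
       θ'=0.048345644+0.022572·-0.636084495=0.033987945, θ̇'=-0.636084495+0.022572·1.091475944=-0.611447700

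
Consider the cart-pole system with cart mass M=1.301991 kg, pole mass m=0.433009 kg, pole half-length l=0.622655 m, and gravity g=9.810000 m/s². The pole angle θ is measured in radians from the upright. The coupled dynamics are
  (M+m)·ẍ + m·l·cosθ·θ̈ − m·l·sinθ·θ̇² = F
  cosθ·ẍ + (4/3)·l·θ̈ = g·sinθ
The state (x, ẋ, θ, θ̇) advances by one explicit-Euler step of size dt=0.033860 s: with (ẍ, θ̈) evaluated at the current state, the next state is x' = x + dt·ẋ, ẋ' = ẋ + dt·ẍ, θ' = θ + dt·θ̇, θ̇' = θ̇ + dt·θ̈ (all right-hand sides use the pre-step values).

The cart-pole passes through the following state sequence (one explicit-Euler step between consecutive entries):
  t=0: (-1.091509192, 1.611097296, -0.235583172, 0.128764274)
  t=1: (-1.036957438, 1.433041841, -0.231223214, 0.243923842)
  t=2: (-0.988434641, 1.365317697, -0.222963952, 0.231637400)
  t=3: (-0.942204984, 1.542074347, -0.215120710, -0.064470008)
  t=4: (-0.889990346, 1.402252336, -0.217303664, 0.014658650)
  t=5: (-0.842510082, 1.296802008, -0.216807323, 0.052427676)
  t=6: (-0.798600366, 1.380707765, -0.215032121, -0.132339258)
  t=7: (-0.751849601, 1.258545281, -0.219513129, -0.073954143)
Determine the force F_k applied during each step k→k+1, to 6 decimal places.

F_0 = -8.230943 N
F_1 = -3.561765 N
F_2 = 6.760846 N
F_3 = -6.548746 N
F_4 = -5.109636 N
F_5 = 2.862733 N
F_6 = -5.804454 N

step 0→1:
  ẍ = (ẋ'−ẋ)/dt = (1.433041841−1.611097296)/0.033860 = -5.258578
  θ̈ = (θ̇'−θ̇)/dt = (0.243923842−0.128764274)/0.033860 = 3.401050
  sinθ=-0.233410, cosθ=0.972378
  F = (M+m)·ẍ + m·l·cosθ·θ̈ − m·l·sinθ·θ̇² = -9.123633 + 0.891647 − -0.001043 = -8.230943
step 1→2:
  ẍ = (ẋ'−ẋ)/dt = (1.365317697−1.433041841)/0.033860 = -2.000122
  θ̈ = (θ̇'−θ̇)/dt = (0.231637400−0.243923842)/0.033860 = -0.362860
  sinθ=-0.229168, cosθ=0.973387
  F = (M+m)·ẍ + m·l·cosθ·θ̈ − m·l·sinθ·θ̇² = -3.470212 + -0.095229 − -0.003676 = -3.561765
step 2→3:
  ẍ = (ẋ'−ẋ)/dt = (1.542074347−1.365317697)/0.033860 = 5.220220
  θ̈ = (θ̇'−θ̇)/dt = (-0.064470008−0.231637400)/0.033860 = -8.745050
  sinθ=-0.221121, cosθ=0.975246
  F = (M+m)·ẍ + m·l·cosθ·θ̈ − m·l·sinθ·θ̇² = 9.057082 + -2.299435 − -0.003199 = 6.760846
step 3→4:
  ẍ = (ẋ'−ẋ)/dt = (1.402252336−1.542074347)/0.033860 = -4.129416
  θ̈ = (θ̇'−θ̇)/dt = (0.014658650−-0.064470008)/0.033860 = 2.336936
  sinθ=-0.213465, cosθ=0.976951
  F = (M+m)·ẍ + m·l·cosθ·θ̈ − m·l·sinθ·θ̇² = -7.164536 + 0.615551 − -0.000239 = -6.548746
step 4→5:
  ẍ = (ẋ'−ẋ)/dt = (1.296802008−1.402252336)/0.033860 = -3.114304
  θ̈ = (θ̇'−θ̇)/dt = (0.052427676−0.014658650)/0.033860 = 1.115447
  sinθ=-0.215597, cosθ=0.976482
  F = (M+m)·ẍ + m·l·cosθ·θ̈ − m·l·sinθ·θ̇² = -5.403317 + 0.293669 − -0.000012 = -5.109636
step 5→6:
  ẍ = (ẋ'−ẋ)/dt = (1.380707765−1.296802008)/0.033860 = 2.478020
  θ̈ = (θ̇'−θ̇)/dt = (-0.132339258−0.052427676)/0.033860 = -5.456791
  sinθ=-0.215113, cosθ=0.976589
  F = (M+m)·ẍ + m·l·cosθ·θ̈ − m·l·sinθ·θ̇² = 4.299365 + -1.436791 − -0.000159 = 2.862733
step 6→7:
  ẍ = (ẋ'−ẋ)/dt = (1.258545281−1.380707765)/0.033860 = -3.607870
  θ̈ = (θ̇'−θ̇)/dt = (-0.073954143−-0.132339258)/0.033860 = 1.724309
  sinθ=-0.213379, cosθ=0.976970
  F = (M+m)·ẍ + m·l·cosθ·θ̈ − m·l·sinθ·θ̇² = -6.259655 + 0.454193 − -0.001008 = -5.804454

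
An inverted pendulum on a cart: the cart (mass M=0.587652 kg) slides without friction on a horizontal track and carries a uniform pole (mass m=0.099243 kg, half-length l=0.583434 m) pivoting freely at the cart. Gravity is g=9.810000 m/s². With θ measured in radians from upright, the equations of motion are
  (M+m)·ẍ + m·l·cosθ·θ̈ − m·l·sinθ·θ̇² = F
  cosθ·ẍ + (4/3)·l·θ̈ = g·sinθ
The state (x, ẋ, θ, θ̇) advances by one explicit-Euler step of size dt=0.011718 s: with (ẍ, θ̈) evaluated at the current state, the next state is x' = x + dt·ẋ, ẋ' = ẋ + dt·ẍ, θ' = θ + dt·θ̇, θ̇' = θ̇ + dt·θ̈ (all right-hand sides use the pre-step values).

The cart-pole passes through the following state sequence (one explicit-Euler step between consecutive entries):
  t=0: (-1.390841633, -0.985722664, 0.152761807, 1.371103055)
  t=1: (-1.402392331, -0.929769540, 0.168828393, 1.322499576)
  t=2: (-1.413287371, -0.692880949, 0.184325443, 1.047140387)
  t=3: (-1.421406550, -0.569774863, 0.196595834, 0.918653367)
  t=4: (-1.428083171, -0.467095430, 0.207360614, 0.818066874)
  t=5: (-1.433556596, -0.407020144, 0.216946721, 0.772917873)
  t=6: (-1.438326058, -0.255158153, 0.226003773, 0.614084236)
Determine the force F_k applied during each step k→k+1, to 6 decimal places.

F_0 = 3.025975 N
F_1 = 12.527829 N
F_2 = 6.580560 N
F_3 = 5.521949 N
F_4 = 3.295249 N
F_5 = 8.128079 N

step 0→1:
  ẍ = (ẋ'−ẋ)/dt = (-0.929769540−-0.985722664)/0.011718 = 4.774972
  θ̈ = (θ̇'−θ̇)/dt = (1.322499576−1.371103055)/0.011718 = -4.147762
  sinθ=0.152168, cosθ=0.988355
  F = (M+m)·ẍ + m·l·cosθ·θ̈ − m·l·sinθ·θ̇² = 3.279905 + -0.237366 − 0.016564 = 3.025975
step 1→2:
  ẍ = (ẋ'−ẋ)/dt = (-0.692880949−-0.929769540)/0.011718 = 20.215787
  θ̈ = (θ̇'−θ̇)/dt = (1.047140387−1.322499576)/0.011718 = -23.498821
  sinθ=0.168028, cosθ=0.985782
  F = (M+m)·ẍ + m·l·cosθ·θ̈ − m·l·sinθ·θ̇² = 13.886123 + -1.341278 − 0.017016 = 12.527829
step 2→3:
  ẍ = (ẋ'−ẋ)/dt = (-0.569774863−-0.692880949)/0.011718 = 10.505725
  θ̈ = (θ̇'−θ̇)/dt = (0.918653367−1.047140387)/0.011718 = -10.964927
  sinθ=0.183283, cosθ=0.983060
  F = (M+m)·ẍ + m·l·cosθ·θ̈ − m·l·sinθ·θ̇² = 7.216330 + -0.624133 − 0.011637 = 6.580560
step 3→4:
  ẍ = (ẋ'−ẋ)/dt = (-0.467095430−-0.569774863)/0.011718 = 8.762539
  θ̈ = (θ̇'−θ̇)/dt = (0.818066874−0.918653367)/0.011718 = -8.583930
  sinθ=0.195332, cosθ=0.980737
  F = (M+m)·ẍ + m·l·cosθ·θ̈ − m·l·sinθ·θ̇² = 6.018944 + -0.487450 − 0.009545 = 5.521949
step 4→5:
  ẍ = (ẋ'−ẋ)/dt = (-0.407020144−-0.467095430)/0.011718 = 5.126753
  θ̈ = (θ̇'−θ̇)/dt = (0.772917873−0.818066874)/0.011718 = -3.852961
  sinθ=0.205878, cosθ=0.978578
  F = (M+m)·ẍ + m·l·cosθ·θ̈ − m·l·sinθ·θ̇² = 3.521541 + -0.218314 − 0.007978 = 3.295249
step 5→6:
  ẍ = (ẋ'−ẋ)/dt = (-0.255158153−-0.407020144)/0.011718 = 12.959719
  θ̈ = (θ̇'−θ̇)/dt = (0.614084236−0.772917873)/0.011718 = -13.554671
  sinθ=0.215249, cosθ=0.976559
  F = (M+m)·ẍ + m·l·cosθ·θ̈ − m·l·sinθ·θ̇² = 8.901966 + -0.766442 − 0.007446 = 8.128079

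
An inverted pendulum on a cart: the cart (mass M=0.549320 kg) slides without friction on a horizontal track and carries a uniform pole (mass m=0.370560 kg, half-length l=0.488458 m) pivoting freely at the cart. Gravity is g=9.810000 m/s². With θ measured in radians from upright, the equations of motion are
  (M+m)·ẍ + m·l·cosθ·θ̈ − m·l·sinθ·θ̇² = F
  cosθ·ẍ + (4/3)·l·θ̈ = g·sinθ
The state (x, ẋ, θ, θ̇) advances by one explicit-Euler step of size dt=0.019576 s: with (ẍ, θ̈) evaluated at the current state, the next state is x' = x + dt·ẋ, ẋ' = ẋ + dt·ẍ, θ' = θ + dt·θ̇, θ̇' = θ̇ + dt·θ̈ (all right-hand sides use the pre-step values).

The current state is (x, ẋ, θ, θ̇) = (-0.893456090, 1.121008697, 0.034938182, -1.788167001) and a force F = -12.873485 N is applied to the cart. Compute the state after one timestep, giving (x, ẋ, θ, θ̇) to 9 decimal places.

(-0.871511224, 0.726365808, -0.000066975, -1.172284626)

sinθ=0.034931074, cosθ=0.999389724
temp = (F + m·l·θ̇²·sinθ)/(M+m) = (-12.873485 + 0.020216867)/0.919880 = -13.972766157
θ̈ = (g·sinθ − cosθ·temp)/(l·(4/3 − m·cos²θ/(M+m))) = 31.461093964
ẍ = temp − m·l·θ̈·cosθ/(M+m) = -20.159526420
Euler: x'=-0.893456090+0.019576·1.121008697=-0.871511224, ẋ'=1.121008697+0.019576·-20.159526420=0.726365808
       θ'=0.034938182+0.019576·-1.788167001=-0.000066975, θ̇'=-1.788167001+0.019576·31.461093964=-1.172284626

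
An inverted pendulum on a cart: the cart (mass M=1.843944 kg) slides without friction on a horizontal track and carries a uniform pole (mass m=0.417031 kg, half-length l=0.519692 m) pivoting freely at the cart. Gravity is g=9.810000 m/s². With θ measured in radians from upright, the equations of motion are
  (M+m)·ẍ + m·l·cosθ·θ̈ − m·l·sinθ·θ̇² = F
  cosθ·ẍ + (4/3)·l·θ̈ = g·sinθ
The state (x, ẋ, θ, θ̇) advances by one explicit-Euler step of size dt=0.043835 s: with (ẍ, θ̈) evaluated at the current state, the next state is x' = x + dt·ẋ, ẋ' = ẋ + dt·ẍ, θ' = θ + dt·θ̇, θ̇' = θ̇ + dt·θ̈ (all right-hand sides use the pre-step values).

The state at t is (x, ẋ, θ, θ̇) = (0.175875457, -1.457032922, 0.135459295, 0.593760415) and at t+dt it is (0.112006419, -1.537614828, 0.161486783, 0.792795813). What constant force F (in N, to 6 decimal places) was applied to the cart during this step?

F = -3.191620 N

ẍ = (ẋ'−ẋ)/dt = (-1.537614828−-1.457032922)/0.043835 = -1.838301
θ̈ = (θ̇'−θ̇)/dt = (0.792795813−0.593760415)/0.043835 = 4.540559
sinθ=0.135045, cosθ=0.990839
F = (M+m)·ẍ + m·l·cosθ·θ̈ − m·l·sinθ·θ̇² = -4.156352 + 0.975050 − 0.010319 = -3.191620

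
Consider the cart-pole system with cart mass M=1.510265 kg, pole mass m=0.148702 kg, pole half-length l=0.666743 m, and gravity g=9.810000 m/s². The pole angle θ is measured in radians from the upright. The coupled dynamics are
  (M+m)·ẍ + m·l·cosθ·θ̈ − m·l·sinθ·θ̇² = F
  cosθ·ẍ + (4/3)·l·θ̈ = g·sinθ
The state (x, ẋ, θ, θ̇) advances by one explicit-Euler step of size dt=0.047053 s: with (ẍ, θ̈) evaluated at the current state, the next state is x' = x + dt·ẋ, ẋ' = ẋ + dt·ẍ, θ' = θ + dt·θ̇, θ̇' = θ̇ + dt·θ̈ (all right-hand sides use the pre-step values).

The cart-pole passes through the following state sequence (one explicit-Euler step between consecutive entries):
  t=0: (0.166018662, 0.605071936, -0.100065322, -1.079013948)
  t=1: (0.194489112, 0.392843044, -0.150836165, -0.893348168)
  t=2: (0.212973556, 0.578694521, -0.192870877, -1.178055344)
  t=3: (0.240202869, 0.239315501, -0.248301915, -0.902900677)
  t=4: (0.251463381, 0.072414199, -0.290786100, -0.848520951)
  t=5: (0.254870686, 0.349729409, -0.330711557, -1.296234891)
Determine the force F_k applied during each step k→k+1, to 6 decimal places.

step 0→1:
  ẍ = (ẋ'−ẋ)/dt = (0.392843044−0.605071936)/0.047053 = -4.510422
  θ̈ = (θ̇'−θ̇)/dt = (-0.893348168−-1.079013948)/0.047053 = 3.945886
  sinθ=-0.099898, cosθ=0.994998
  F = (M+m)·ẍ + m·l·cosθ·θ̈ − m·l·sinθ·θ̇² = -7.482641 + 0.389262 − -0.011532 = -7.081848
step 1→2:
  ẍ = (ẋ'−ẋ)/dt = (0.578694521−0.392843044)/0.047053 = 3.949833
  θ̈ = (θ̇'−θ̇)/dt = (-1.178055344−-0.893348168)/0.047053 = -6.050776
  sinθ=-0.150265, cosθ=0.988646
  F = (M+m)·ẍ + m·l·cosθ·θ̈ − m·l·sinθ·θ̇² = 6.552642 + -0.593099 − -0.011890 = 5.971433
step 2→3:
  ẍ = (ẋ'−ẋ)/dt = (0.239315501−0.578694521)/0.047053 = -7.212697
  θ̈ = (θ̇'−θ̇)/dt = (-0.902900677−-1.178055344)/0.047053 = 5.847760
  sinθ=-0.191677, cosθ=0.981458
  F = (M+m)·ẍ + m·l·cosθ·θ̈ − m·l·sinθ·θ̇² = -11.965626 + 0.569032 − -0.026374 = -11.370220
step 3→4:
  ẍ = (ẋ'−ẋ)/dt = (0.072414199−0.239315501)/0.047053 = -3.547092
  θ̈ = (θ̇'−θ̇)/dt = (-0.848520951−-0.902900677)/0.047053 = 1.155712
  sinθ=-0.245758, cosθ=0.969331
  F = (M+m)·ẍ + m·l·cosθ·θ̈ − m·l·sinθ·θ̇² = -5.884508 + 0.111070 − -0.019864 = -5.753574
step 4→5:
  ẍ = (ẋ'−ẋ)/dt = (0.349729409−0.072414199)/0.047053 = 5.893678
  θ̈ = (θ̇'−θ̇)/dt = (-1.296234891−-0.848520951)/0.047053 = -9.515099
  sinθ=-0.286705, cosθ=0.958019
  F = (M+m)·ẍ + m·l·cosθ·θ̈ − m·l·sinθ·θ̇² = 9.777417 + -0.903780 − -0.020466 = 8.894103

F_0 = -7.081848 N
F_1 = 5.971433 N
F_2 = -11.370220 N
F_3 = -5.753574 N
F_4 = 8.894103 N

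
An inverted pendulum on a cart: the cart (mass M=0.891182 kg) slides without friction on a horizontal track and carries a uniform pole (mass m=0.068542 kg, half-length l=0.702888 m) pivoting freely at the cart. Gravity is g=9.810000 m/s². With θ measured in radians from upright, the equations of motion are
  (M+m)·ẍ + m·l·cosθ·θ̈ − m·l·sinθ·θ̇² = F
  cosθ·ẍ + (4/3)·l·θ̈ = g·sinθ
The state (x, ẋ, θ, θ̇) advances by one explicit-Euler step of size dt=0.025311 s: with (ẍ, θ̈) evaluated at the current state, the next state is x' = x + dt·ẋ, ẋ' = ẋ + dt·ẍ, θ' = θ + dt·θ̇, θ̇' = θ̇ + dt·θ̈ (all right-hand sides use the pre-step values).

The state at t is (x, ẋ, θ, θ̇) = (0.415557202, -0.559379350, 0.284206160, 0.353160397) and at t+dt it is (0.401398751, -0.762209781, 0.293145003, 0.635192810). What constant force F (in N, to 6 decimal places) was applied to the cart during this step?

ẍ = (ẋ'−ẋ)/dt = (-0.762209781−-0.559379350)/0.025311 = -8.013529
θ̈ = (θ̇'−θ̇)/dt = (0.635192810−0.353160397)/0.025311 = 11.142682
sinθ=0.280396, cosθ=0.959885
F = (M+m)·ẍ + m·l·cosθ·θ̈ − m·l·sinθ·θ̇² = -7.690776 + 0.515290 − 0.001685 = -7.177171

F = -7.177171 N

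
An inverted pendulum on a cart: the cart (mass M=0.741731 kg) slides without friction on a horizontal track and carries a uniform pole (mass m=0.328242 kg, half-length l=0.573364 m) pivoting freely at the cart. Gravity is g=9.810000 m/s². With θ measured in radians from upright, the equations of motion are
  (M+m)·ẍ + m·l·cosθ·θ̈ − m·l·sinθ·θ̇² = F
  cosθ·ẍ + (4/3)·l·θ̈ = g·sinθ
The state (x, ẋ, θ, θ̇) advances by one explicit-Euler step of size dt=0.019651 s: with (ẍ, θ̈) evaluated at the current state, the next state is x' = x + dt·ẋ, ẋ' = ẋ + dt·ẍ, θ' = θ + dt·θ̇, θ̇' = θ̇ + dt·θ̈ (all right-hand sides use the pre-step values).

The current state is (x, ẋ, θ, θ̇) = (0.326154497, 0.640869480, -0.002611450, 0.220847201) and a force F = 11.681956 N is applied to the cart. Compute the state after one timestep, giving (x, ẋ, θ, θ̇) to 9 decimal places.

sinθ=-0.002611447, cosθ=0.999996590
temp = (F + m·l·θ̇²·sinθ)/(M+m) = (11.681956 + -0.000023971)/1.069973 = 10.917968985
θ̈ = (g·sinθ − cosθ·temp)/(l·(4/3 − m·cos²θ/(M+m))) = -18.592752912
ẍ = temp − m·l·θ̈·cosθ/(M+m) = 14.188316992
Euler: x'=0.326154497+0.019651·0.640869480=0.338748223, ẋ'=0.640869480+0.019651·14.188316992=0.919684097
       θ'=-0.002611450+0.019651·0.220847201=0.001728418, θ̇'=0.220847201+0.019651·-18.592752912=-0.144518986

(0.338748223, 0.919684097, 0.001728418, -0.144518986)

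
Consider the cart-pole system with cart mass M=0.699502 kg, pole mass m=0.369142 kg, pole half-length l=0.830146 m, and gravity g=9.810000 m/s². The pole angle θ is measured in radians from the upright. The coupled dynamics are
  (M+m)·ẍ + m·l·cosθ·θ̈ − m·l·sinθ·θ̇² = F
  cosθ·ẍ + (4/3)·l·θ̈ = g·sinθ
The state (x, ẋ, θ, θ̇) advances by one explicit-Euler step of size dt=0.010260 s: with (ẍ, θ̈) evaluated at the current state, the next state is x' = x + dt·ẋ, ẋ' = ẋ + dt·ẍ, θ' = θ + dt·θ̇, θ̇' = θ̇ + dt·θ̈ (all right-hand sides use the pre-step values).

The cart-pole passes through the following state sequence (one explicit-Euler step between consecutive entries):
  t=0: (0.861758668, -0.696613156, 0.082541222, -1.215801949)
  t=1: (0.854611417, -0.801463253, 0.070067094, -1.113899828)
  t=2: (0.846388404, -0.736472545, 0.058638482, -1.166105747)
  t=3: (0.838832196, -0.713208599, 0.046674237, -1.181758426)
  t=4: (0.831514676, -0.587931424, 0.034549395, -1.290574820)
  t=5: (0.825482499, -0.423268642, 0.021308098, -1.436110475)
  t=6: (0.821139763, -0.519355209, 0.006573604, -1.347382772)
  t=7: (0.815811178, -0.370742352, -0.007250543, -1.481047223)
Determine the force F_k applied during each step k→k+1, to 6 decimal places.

F_0 = -7.924937 N
F_1 = 5.187134 N
F_2 = 1.931962 N
F_3 = 9.781897 N
F_4 = 12.788832 N
F_5 = -7.372007 N
F_6 = 11.483161 N

step 0→1:
  ẍ = (ẋ'−ẋ)/dt = (-0.801463253−-0.696613156)/0.010260 = -10.219308
  θ̈ = (θ̇'−θ̇)/dt = (-1.113899828−-1.215801949)/0.010260 = 9.931981
  sinθ=0.082448, cosθ=0.996595
  F = (M+m)·ẍ + m·l·cosθ·θ̈ − m·l·sinθ·θ̇² = -10.920802 + 3.033211 − 0.037347 = -7.924937
step 1→2:
  ẍ = (ẋ'−ẋ)/dt = (-0.736472545−-0.801463253)/0.010260 = 6.334377
  θ̈ = (θ̇'−θ̇)/dt = (-1.166105747−-1.113899828)/0.010260 = -5.088296
  sinθ=0.070010, cosθ=0.997546
  F = (M+m)·ẍ + m·l·cosθ·θ̈ − m·l·sinθ·θ̇² = 6.769194 + -1.555440 − 0.026619 = 5.187134
step 2→3:
  ẍ = (ẋ'−ẋ)/dt = (-0.713208599−-0.736472545)/0.010260 = 2.267441
  θ̈ = (θ̇'−θ̇)/dt = (-1.181758426−-1.166105747)/0.010260 = -1.525602
  sinθ=0.058605, cosθ=0.998281
  F = (M+m)·ẍ + m·l·cosθ·θ̈ − m·l·sinθ·θ̇² = 2.423087 + -0.466705 − 0.024421 = 1.931962
step 3→4:
  ẍ = (ẋ'−ẋ)/dt = (-0.587931424−-0.713208599)/0.010260 = 12.210251
  θ̈ = (θ̇'−θ̇)/dt = (-1.290574820−-1.181758426)/0.010260 = -10.605886
  sinθ=0.046657, cosθ=0.998911
  F = (M+m)·ẍ + m·l·cosθ·θ̈ − m·l·sinθ·θ̇² = 13.048411 + -3.246547 − 0.019968 = 9.781897
step 4→5:
  ẍ = (ẋ'−ẋ)/dt = (-0.423268642−-0.587931424)/0.010260 = 16.049004
  θ̈ = (θ̇'−θ̇)/dt = (-1.436110475−-1.290574820)/0.010260 = -14.184762
  sinθ=0.034543, cosθ=0.999403
  F = (M+m)·ẍ + m·l·cosθ·θ̈ − m·l·sinθ·θ̇² = 17.150672 + -4.344209 − 0.017631 = 12.788832
step 5→6:
  ẍ = (ẋ'−ẋ)/dt = (-0.519355209−-0.423268642)/0.010260 = -9.365162
  θ̈ = (θ̇'−θ̇)/dt = (-1.347382772−-1.436110475)/0.010260 = 8.647924
  sinθ=0.021306, cosθ=0.999773
  F = (M+m)·ẍ + m·l·cosθ·θ̈ − m·l·sinθ·θ̇² = -10.008025 + 2.649484 − 0.013466 = -7.372007
step 6→7:
  ẍ = (ẋ'−ẋ)/dt = (-0.370742352−-0.519355209)/0.010260 = 14.484684
  θ̈ = (θ̇'−θ̇)/dt = (-1.481047223−-1.347382772)/0.010260 = -13.027724
  sinθ=0.006574, cosθ=0.999978
  F = (M+m)·ẍ + m·l·cosθ·θ̈ − m·l·sinθ·θ̇² = 15.478970 + -3.992152 − 0.003657 = 11.483161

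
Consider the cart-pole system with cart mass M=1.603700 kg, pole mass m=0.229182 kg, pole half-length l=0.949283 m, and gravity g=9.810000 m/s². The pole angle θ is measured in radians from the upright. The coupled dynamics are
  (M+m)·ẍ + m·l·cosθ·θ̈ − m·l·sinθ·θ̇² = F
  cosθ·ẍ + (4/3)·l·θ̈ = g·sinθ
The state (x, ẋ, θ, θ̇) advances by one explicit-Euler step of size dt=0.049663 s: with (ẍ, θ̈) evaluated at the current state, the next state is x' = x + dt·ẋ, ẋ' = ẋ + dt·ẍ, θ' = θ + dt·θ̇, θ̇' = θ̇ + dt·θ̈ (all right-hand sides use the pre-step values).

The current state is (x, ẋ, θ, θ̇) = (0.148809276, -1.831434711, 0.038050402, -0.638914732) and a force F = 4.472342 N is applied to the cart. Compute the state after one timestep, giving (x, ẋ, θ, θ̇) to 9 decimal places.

sinθ=0.038041221, cosθ=0.999276171
temp = (F + m·l·θ̇²·sinθ)/(M+m) = (4.472342 + 0.003378442)/1.832882 = 2.441903211
θ̈ = (g·sinθ − cosθ·temp)/(l·(4/3 − m·cos²θ/(M+m))) = -1.801759515
ẍ = temp − m·l·θ̈·cosθ/(M+m) = 2.655612824
Euler: x'=0.148809276+0.049663·-1.831434711=0.057854734, ẋ'=-1.831434711+0.049663·2.655612824=-1.699549011
       θ'=0.038050402+0.049663·-0.638914732=0.006319980, θ̇'=-0.638914732+0.049663·-1.801759515=-0.728395515

(0.057854734, -1.699549011, 0.006319980, -0.728395515)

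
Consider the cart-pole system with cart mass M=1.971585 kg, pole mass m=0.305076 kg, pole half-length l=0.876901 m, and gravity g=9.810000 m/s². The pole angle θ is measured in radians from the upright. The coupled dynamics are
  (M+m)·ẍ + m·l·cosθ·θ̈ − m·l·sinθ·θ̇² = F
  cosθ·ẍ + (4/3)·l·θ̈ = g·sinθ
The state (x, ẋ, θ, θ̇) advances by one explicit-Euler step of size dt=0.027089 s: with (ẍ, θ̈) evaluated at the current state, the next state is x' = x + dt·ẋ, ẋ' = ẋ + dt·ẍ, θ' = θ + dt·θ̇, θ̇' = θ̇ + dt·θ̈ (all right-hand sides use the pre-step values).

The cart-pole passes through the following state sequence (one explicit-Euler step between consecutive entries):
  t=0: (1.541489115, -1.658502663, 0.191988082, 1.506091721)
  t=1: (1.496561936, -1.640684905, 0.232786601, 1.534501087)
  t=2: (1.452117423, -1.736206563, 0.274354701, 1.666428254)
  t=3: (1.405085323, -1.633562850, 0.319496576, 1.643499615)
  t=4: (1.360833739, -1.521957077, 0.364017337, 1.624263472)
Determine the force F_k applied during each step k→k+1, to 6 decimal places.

F_0 = 1.657089 N
F_1 = -6.905592 N
F_2 = 8.207324 N
F_3 = 8.972451 N

step 0→1:
  ẍ = (ẋ'−ẋ)/dt = (-1.640684905−-1.658502663)/0.027089 = 0.657749
  θ̈ = (θ̇'−θ̇)/dt = (1.534501087−1.506091721)/0.027089 = 1.048742
  sinθ=0.190811, cosθ=0.981627
  F = (M+m)·ẍ + m·l·cosθ·θ̈ − m·l·sinθ·θ̇² = 1.497471 + 0.275406 − 0.115788 = 1.657089
step 1→2:
  ẍ = (ẋ'−ẋ)/dt = (-1.736206563−-1.640684905)/0.027089 = -3.526216
  θ̈ = (θ̇'−θ̇)/dt = (1.666428254−1.534501087)/0.027089 = 4.870138
  sinθ=0.230690, cosθ=0.973027
  F = (M+m)·ẍ + m·l·cosθ·θ̈ − m·l·sinθ·θ̇² = -8.027998 + 1.267725 − 0.145319 = -6.905592
step 2→3:
  ẍ = (ẋ'−ẋ)/dt = (-1.633562850−-1.736206563)/0.027089 = 3.789129
  θ̈ = (θ̇'−θ̇)/dt = (1.643499615−1.666428254)/0.027089 = -0.846419
  sinθ=0.270926, cosθ=0.962600
  F = (M+m)·ẍ + m·l·cosθ·θ̈ − m·l·sinθ·θ̇² = 8.626562 + -0.217967 − 0.201271 = 8.207324
step 3→4:
  ẍ = (ẋ'−ẋ)/dt = (-1.521957077−-1.633562850)/0.027089 = 4.119967
  θ̈ = (θ̇'−θ̇)/dt = (1.624263472−1.643499615)/0.027089 = -0.710109
  sinθ=0.314089, cosθ=0.949394
  F = (M+m)·ẍ + m·l·cosθ·θ̈ − m·l·sinθ·θ̇² = 9.379767 + -0.180356 − 0.226960 = 8.972451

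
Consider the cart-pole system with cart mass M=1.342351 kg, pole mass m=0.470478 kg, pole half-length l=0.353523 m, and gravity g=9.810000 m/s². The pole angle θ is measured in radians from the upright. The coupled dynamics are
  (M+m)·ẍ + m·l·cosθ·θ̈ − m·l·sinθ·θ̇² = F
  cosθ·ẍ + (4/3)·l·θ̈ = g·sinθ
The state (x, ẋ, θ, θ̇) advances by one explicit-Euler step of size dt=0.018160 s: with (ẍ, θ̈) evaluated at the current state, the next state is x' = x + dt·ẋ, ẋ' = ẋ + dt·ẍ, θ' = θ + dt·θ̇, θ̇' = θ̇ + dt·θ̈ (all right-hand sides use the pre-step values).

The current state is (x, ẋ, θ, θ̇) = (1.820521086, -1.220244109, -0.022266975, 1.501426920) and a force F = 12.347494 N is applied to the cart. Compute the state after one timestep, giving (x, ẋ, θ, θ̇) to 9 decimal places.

sinθ=-0.022265135, cosθ=0.999752101
temp = (F + m·l·θ̇²·sinθ)/(M+m) = (12.347494 + -0.008348159)/1.812829 = 6.806569092
θ̈ = (g·sinθ − cosθ·temp)/(l·(4/3 − m·cos²θ/(M+m))) = -18.498891522
ẍ = temp − m·l·θ̈·cosθ/(M+m) = 8.503398512
Euler: x'=1.820521086+0.018160·-1.220244109=1.798361453, ẋ'=-1.220244109+0.018160·8.503398512=-1.065822392
       θ'=-0.022266975+0.018160·1.501426920=0.004998938, θ̇'=1.501426920+0.018160·-18.498891522=1.165487050

(1.798361453, -1.065822392, 0.004998938, 1.165487050)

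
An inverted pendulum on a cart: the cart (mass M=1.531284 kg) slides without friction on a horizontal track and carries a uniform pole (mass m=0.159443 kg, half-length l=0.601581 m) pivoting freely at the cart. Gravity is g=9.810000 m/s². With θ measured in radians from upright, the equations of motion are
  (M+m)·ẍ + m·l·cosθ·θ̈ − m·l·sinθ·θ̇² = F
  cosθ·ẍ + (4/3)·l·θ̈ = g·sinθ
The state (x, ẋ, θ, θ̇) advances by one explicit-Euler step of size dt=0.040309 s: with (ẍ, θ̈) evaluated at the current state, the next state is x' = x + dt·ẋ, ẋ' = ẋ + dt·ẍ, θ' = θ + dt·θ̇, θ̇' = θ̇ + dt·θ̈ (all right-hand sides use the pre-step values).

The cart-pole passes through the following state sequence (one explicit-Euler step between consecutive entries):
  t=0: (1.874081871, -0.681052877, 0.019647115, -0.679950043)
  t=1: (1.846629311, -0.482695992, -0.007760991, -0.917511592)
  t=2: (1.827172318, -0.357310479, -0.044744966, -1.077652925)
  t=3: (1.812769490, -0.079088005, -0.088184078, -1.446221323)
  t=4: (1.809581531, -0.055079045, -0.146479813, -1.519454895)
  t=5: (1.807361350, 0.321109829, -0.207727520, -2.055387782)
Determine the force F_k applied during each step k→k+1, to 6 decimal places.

step 0→1:
  ẍ = (ẋ'−ẋ)/dt = (-0.482695992−-0.681052877)/0.040309 = 4.920908
  θ̈ = (θ̇'−θ̇)/dt = (-0.917511592−-0.679950043)/0.040309 = -5.893511
  sinθ=0.019646, cosθ=0.999807
  F = (M+m)·ẍ + m·l·cosθ·θ̈ − m·l·sinθ·θ̇² = 8.319912 + -0.565184 − 0.000871 = 7.753857
step 1→2:
  ẍ = (ẋ'−ẋ)/dt = (-0.357310479−-0.482695992)/0.040309 = 3.110608
  θ̈ = (θ̇'−θ̇)/dt = (-1.077652925−-0.917511592)/0.040309 = -3.972843
  sinθ=-0.007761, cosθ=0.999970
  F = (M+m)·ẍ + m·l·cosθ·θ̈ − m·l·sinθ·θ̇² = 5.259190 + -0.381055 − -0.000627 = 4.878761
step 2→3:
  ẍ = (ẋ'−ẋ)/dt = (-0.079088005−-0.357310479)/0.040309 = 6.902242
  θ̈ = (θ̇'−θ̇)/dt = (-1.446221323−-1.077652925)/0.040309 = -9.143576
  sinθ=-0.044730, cosθ=0.998999
  F = (M+m)·ẍ + m·l·cosθ·θ̈ − m·l·sinθ·θ̇² = 11.669807 + -0.876155 − -0.004983 = 10.798635
step 3→4:
  ẍ = (ẋ'−ẋ)/dt = (-0.055079045−-0.079088005)/0.040309 = 0.595623
  θ̈ = (θ̇'−θ̇)/dt = (-1.519454895−-1.446221323)/0.040309 = -1.816804
  sinθ=-0.088070, cosθ=0.996114
  F = (M+m)·ẍ + m·l·cosθ·θ̈ − m·l·sinθ·θ̇² = 1.007036 + -0.173587 − -0.017668 = 0.851117
step 4→5:
  ẍ = (ẋ'−ẋ)/dt = (0.321109829−-0.055079045)/0.040309 = 9.332627
  θ̈ = (θ̇'−θ̇)/dt = (-2.055387782−-1.519454895)/0.040309 = -13.295614
  sinθ=-0.145957, cosθ=0.989291
  F = (M+m)·ẍ + m·l·cosθ·θ̈ − m·l·sinθ·θ̇² = 15.778925 + -1.261630 − -0.032322 = 14.549617

F_0 = 7.753857 N
F_1 = 4.878761 N
F_2 = 10.798635 N
F_3 = 0.851117 N
F_4 = 14.549617 N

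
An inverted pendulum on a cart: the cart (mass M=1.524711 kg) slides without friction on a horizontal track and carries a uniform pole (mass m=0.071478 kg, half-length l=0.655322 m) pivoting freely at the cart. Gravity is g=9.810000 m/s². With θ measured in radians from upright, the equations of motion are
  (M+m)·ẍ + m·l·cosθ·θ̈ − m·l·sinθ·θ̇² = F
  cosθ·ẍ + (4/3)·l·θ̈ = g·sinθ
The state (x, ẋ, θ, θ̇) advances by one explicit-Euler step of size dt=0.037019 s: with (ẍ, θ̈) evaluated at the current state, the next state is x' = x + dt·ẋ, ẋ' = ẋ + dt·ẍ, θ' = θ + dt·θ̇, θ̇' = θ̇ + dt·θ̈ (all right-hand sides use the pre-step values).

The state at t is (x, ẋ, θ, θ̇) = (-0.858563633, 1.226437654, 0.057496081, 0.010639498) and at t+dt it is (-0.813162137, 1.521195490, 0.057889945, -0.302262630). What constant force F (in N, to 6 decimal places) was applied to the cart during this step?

ẍ = (ẋ'−ẋ)/dt = (1.521195490−1.226437654)/0.037019 = 7.962339
θ̈ = (θ̇'−θ̇)/dt = (-0.302262630−0.010639498)/0.037019 = -8.452474
sinθ=0.057464, cosθ=0.998348
F = (M+m)·ẍ + m·l·cosθ·θ̈ − m·l·sinθ·θ̇² = 12.709398 + -0.395269 − 0.000000 = 12.314129

F = 12.314129 N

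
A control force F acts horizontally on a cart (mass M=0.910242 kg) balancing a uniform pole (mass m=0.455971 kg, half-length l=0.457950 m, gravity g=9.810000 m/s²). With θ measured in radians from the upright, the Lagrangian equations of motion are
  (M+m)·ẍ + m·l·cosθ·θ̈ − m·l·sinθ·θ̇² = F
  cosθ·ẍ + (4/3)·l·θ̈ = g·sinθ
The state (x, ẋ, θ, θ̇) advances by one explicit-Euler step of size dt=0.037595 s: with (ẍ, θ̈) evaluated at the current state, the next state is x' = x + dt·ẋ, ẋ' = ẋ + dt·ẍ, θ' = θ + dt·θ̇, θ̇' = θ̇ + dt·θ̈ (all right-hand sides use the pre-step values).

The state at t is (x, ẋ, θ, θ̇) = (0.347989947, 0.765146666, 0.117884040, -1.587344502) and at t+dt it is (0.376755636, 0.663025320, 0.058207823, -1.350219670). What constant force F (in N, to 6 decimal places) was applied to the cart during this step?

F = -2.465089 N

ẍ = (ẋ'−ẋ)/dt = (0.663025320−0.765146666)/0.037595 = -2.716354
θ̈ = (θ̇'−θ̇)/dt = (-1.350219670−-1.587344502)/0.037595 = 6.307350
sinθ=0.117611, cosθ=0.993060
F = (M+m)·ẍ + m·l·cosθ·θ̈ − m·l·sinθ·θ̇² = -3.711119 + 1.307909 − 0.061879 = -2.465089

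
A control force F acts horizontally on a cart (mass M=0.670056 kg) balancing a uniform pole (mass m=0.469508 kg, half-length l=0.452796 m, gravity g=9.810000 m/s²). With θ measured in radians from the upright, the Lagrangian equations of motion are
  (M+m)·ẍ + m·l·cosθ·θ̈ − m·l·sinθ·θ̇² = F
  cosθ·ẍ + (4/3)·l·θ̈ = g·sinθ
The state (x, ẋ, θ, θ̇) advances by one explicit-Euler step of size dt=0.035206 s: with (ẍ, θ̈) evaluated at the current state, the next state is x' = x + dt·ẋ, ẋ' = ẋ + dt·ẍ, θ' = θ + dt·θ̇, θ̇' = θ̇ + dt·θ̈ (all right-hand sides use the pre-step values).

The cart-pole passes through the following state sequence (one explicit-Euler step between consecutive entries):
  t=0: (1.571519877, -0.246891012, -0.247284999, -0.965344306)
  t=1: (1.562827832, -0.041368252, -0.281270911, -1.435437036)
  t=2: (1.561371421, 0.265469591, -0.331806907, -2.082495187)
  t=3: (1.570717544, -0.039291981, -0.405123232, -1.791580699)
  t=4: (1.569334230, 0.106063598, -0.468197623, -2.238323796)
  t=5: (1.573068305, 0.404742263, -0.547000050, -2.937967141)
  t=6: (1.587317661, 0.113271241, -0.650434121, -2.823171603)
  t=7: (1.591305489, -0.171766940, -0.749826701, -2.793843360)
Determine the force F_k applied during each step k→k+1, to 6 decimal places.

step 0→1:
  ẍ = (ẋ'−ẋ)/dt = (-0.041368252−-0.246891012)/0.035206 = 5.837720
  θ̈ = (θ̇'−θ̇)/dt = (-1.435437036−-0.965344306)/0.035206 = -13.352631
  sinθ=-0.244772, cosθ=0.969581
  F = (M+m)·ẍ + m·l·cosθ·θ̈ − m·l·sinθ·θ̇² = 6.652455 + -2.752304 − -0.048492 = 3.948644
step 1→2:
  ẍ = (ẋ'−ẋ)/dt = (0.265469591−-0.041368252)/0.035206 = 8.715499
  θ̈ = (θ̇'−θ̇)/dt = (-2.082495187−-1.435437036)/0.035206 = -18.379201
  sinθ=-0.277577, cosθ=0.960703
  F = (M+m)·ẍ + m·l·cosθ·θ̈ − m·l·sinθ·θ̇² = 9.931868 + -3.753717 − -0.121590 = 6.299741
step 2→3:
  ẍ = (ẋ'−ẋ)/dt = (-0.039291981−0.265469591)/0.035206 = -8.656524
  θ̈ = (θ̇'−θ̇)/dt = (-1.791580699−-2.082495187)/0.035206 = 8.263208
  sinθ=-0.325752, cosθ=0.945455
  F = (M+m)·ẍ + m·l·cosθ·θ̈ − m·l·sinθ·θ̇² = -9.864663 + 1.660868 − -0.300331 = -7.903463
step 3→4:
  ẍ = (ẋ'−ẋ)/dt = (0.106063598−-0.039291981)/0.035206 = 4.128716
  θ̈ = (θ̇'−θ̇)/dt = (-2.238323796−-1.791580699)/0.035206 = -12.689402
  sinθ=-0.394132, cosθ=0.919054
  F = (M+m)·ẍ + m·l·cosθ·θ̈ − m·l·sinθ·θ̇² = 4.704936 + -2.479292 − -0.268943 = 2.494587
step 4→5:
  ẍ = (ẋ'−ẋ)/dt = (0.404742263−0.106063598)/0.035206 = 8.483743
  θ̈ = (θ̇'−θ̇)/dt = (-2.937967141−-2.238323796)/0.035206 = -19.872844
  sinθ=-0.451279, cosθ=0.892383
  F = (M+m)·ẍ + m·l·cosθ·θ̈ − m·l·sinθ·θ̇² = 9.667768 + -3.770135 − -0.480658 = 6.378291
step 5→6:
  ẍ = (ẋ'−ẋ)/dt = (0.113271241−0.404742263)/0.035206 = -8.279016
  θ̈ = (θ̇'−θ̇)/dt = (-2.823171603−-2.937967141)/0.035206 = 3.260681
  sinθ=-0.520127, cosθ=0.854089
  F = (M+m)·ẍ + m·l·cosθ·θ̈ − m·l·sinθ·θ̇² = -9.434468 + 0.592048 − -0.954441 = -7.887979
step 6→7:
  ẍ = (ẋ'−ẋ)/dt = (-0.171766940−0.113271241)/0.035206 = -8.096296
  θ̈ = (θ̇'−θ̇)/dt = (-2.793843360−-2.823171603)/0.035206 = 0.833047
  sinθ=-0.605532, cosθ=0.795821
  F = (M+m)·ẍ + m·l·cosθ·θ̈ − m·l·sinθ·θ̇² = -9.226247 + 0.140939 − -1.026023 = -8.059285

F_0 = 3.948644 N
F_1 = 6.299741 N
F_2 = -7.903463 N
F_3 = 2.494587 N
F_4 = 6.378291 N
F_5 = -7.887979 N
F_6 = -8.059285 N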